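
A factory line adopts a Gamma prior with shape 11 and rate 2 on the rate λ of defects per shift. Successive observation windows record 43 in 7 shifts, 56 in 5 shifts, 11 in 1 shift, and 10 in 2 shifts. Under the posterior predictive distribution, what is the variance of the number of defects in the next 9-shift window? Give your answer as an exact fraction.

30654/289

Total count: 43 + 56 + 11 + 10 = 120.
Total exposure: 7 + 5 + 1 + 2 = 15 shifts.
The Gamma prior is conjugate for the Poisson rate, so λ | data ~ Gamma(11+120, 2+15) = Gamma(131, 17).
The posterior predictive for a window of length T is Negative Binomial with variance T·α'·(β'+T)/β'² = 9·131·26/289 = 30654/289.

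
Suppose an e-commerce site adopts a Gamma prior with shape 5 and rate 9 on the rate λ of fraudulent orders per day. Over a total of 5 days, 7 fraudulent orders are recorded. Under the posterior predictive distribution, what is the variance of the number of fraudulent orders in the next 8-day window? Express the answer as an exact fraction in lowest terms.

Total count 7 over total exposure 5 days.
By Gamma–Poisson conjugacy, the posterior is Gamma(α + Σx, β + Σt) = Gamma(5 + 7, 9 + 5) = Gamma(12, 14).
The posterior predictive for a window of length T is Negative Binomial with variance T·α'·(β'+T)/β'² = 8·12·22/196 = 528/49.

528/49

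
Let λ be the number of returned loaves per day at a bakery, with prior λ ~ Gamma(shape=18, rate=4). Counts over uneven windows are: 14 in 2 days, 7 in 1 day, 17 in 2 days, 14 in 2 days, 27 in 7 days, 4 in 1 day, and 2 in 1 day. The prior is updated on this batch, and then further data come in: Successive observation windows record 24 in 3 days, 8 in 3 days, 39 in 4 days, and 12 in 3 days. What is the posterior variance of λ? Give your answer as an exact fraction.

62/363

Total count: 14 + 7 + 17 + 14 + 27 + 4 + 2 = 85.
Total exposure: 2 + 1 + 2 + 2 + 7 + 1 + 1 = 16 days.
After the first batch: Gamma(18 + 85, 4 + 16) = Gamma(103, 20).
Total count: 24 + 8 + 39 + 12 = 83.
Total exposure: 3 + 3 + 4 + 3 = 13 days.
After the second batch: Gamma(103 + 83, 20 + 13) = Gamma(186, 33).
Posterior variance = α'/β'² = 186/1089 = 62/363.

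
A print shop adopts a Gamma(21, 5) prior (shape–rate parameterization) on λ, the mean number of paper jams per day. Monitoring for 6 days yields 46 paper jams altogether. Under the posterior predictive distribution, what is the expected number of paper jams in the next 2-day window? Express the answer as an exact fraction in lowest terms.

Total count 46 over total exposure 6 days.
Gamma(α, β) with Poisson data over total exposure Σt gives posterior Gamma(α+Σx, β+Σt) = Gamma(67, 11).
Predictive mean over a 2-day window = T·E[λ|data] = 2·67/11 = 134/11.

134/11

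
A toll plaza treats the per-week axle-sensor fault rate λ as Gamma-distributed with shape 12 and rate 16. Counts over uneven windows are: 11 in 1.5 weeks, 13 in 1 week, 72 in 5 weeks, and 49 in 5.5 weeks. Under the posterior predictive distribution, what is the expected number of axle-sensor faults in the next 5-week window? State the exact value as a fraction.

Total count: 11 + 13 + 72 + 49 = 145.
Total exposure: 1.5 + 1 + 5 + 5.5 = 13 weeks.
Conjugate update: add total count to the shape and total exposure to the rate, giving Gamma(157, 29).
Predictive mean over a 5-week window = T·E[λ|data] = 5·157/29 = 785/29.

785/29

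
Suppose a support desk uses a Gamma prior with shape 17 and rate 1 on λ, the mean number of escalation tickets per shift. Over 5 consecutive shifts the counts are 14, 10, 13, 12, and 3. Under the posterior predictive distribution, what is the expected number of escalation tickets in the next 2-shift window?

Total count: 14 + 10 + 13 + 12 + 3 = 52.
Total exposure: 5 shifts.
The Gamma prior is conjugate for the Poisson rate, so λ | data ~ Gamma(17+52, 1+5) = Gamma(69, 6).
Predictive mean over a 2-shift window = T·E[λ|data] = 2·69/6 = 23.

23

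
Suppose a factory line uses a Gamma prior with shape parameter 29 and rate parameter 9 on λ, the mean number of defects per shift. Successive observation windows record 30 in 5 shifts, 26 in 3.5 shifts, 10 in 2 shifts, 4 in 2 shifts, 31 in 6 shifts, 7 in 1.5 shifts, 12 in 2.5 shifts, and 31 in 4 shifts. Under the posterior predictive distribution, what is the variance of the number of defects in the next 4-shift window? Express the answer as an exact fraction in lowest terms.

Total count: 30 + 26 + 10 + 4 + 31 + 7 + 12 + 31 = 151.
Total exposure: 5 + 3.5 + 2 + 2 + 6 + 1.5 + 2.5 + 4 = 26.5 shifts.
Posterior: α' = 29 + 151 = 180, β' = 9 + 26.5 = 71/2.
The posterior predictive for a window of length T is Negative Binomial with variance T·α'·(β'+T)/β'² = 4·180·(79/2)/(5041/4) = 113760/5041.

113760/5041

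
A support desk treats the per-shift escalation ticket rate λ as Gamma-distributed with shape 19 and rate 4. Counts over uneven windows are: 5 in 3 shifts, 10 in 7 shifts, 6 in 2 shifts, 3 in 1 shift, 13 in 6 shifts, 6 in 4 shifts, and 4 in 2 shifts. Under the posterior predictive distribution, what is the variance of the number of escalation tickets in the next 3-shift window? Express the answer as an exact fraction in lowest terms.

Total count: 5 + 10 + 6 + 3 + 13 + 6 + 4 = 47.
Total exposure: 3 + 7 + 2 + 1 + 6 + 4 + 2 = 25 shifts.
The Gamma prior is conjugate for the Poisson rate, so λ | data ~ Gamma(19+47, 4+25) = Gamma(66, 29).
The posterior predictive for a window of length T is Negative Binomial with variance T·α'·(β'+T)/β'² = 3·66·32/841 = 6336/841.

6336/841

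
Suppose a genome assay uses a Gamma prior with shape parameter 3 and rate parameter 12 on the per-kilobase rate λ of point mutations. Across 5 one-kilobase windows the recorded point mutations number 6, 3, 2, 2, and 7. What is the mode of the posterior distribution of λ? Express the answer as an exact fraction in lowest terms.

Total count: 6 + 3 + 2 + 2 + 7 = 20.
Total exposure: 5 kilobases.
Gamma(α, β) with Poisson data over total exposure Σt gives posterior Gamma(α+Σx, β+Σt) = Gamma(23, 17).
Posterior mode = (α'−1)/β' = 22/17.

22/17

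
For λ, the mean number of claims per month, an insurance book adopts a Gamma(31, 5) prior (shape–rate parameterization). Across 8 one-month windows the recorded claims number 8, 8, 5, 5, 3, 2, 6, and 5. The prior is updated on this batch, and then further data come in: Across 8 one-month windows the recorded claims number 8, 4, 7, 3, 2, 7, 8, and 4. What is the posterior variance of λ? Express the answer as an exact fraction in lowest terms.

Total count: 8 + 8 + 5 + 5 + 3 + 2 + 6 + 5 = 42.
Total exposure: 8 months.
After the first batch: Gamma(31 + 42, 5 + 8) = Gamma(73, 13).
Total count: 8 + 4 + 7 + 3 + 2 + 7 + 8 + 4 = 43.
Total exposure: 8 months.
After the second batch: Gamma(73 + 43, 13 + 8) = Gamma(116, 21).
Posterior variance = α'/β'² = 116/441.

116/441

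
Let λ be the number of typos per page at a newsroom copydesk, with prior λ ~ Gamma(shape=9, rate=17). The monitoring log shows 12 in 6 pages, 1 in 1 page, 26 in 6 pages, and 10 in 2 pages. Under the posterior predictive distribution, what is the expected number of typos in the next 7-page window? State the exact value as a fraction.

203/16

Total count: 12 + 1 + 26 + 10 = 49.
Total exposure: 6 + 1 + 6 + 2 = 15 pages.
The Gamma prior is conjugate for the Poisson rate, so λ | data ~ Gamma(9+49, 17+15) = Gamma(58, 32).
Predictive mean over a 7-page window = T·E[λ|data] = 7·58/32 = 203/16.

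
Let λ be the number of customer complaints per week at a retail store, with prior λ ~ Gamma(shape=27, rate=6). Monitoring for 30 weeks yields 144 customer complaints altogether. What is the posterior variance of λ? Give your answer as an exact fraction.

Total count 144 over total exposure 30 weeks.
Posterior: α' = 27 + 144 = 171, β' = 6 + 30 = 36.
Posterior variance = α'/β'² = 171/1296 = 19/144.

19/144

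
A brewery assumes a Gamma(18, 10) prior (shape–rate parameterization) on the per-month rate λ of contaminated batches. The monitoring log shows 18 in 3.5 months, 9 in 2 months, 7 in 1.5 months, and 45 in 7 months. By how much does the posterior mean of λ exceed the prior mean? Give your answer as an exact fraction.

269/120

Total count: 18 + 9 + 7 + 45 = 79.
Total exposure: 3.5 + 2 + 1.5 + 7 = 14 months.
Posterior: α' = 18 + 79 = 97, β' = 10 + 14 = 24.
Posterior mean = 97/24 = 97/24; prior mean = 18/10 = 9/5. Difference = 97/24 − 9/5 = 269/120.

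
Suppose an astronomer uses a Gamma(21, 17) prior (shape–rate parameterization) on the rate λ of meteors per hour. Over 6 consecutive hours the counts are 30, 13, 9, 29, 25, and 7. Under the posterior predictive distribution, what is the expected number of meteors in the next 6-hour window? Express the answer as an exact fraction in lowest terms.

804/23

Total count: 30 + 13 + 9 + 29 + 25 + 7 = 113.
Total exposure: 6 hours.
Conjugate update: add total count to the shape and total exposure to the rate, giving Gamma(134, 23).
Predictive mean over a 6-hour window = T·E[λ|data] = 6·134/23 = 804/23.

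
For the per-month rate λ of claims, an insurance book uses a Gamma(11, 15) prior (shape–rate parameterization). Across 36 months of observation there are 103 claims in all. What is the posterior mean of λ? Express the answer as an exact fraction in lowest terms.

Total count 103 over total exposure 36 months.
By Gamma–Poisson conjugacy, the posterior is Gamma(α + Σx, β + Σt) = Gamma(11 + 103, 15 + 36) = Gamma(114, 51).
Posterior mean = α'/β' = 114/51 = 38/17.

38/17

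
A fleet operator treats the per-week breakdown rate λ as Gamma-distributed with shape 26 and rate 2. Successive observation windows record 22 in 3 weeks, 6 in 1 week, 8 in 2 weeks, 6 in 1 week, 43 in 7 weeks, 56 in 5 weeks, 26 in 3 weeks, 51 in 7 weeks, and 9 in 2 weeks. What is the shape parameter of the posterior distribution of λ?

Total count: 22 + 6 + 8 + 6 + 43 + 56 + 26 + 51 + 9 = 227.
Total exposure: 3 + 1 + 2 + 1 + 7 + 5 + 3 + 7 + 2 = 31 weeks.
Gamma(α, β) with Poisson data over total exposure Σt gives posterior Gamma(α+Σx, β+Σt) = Gamma(253, 33).

253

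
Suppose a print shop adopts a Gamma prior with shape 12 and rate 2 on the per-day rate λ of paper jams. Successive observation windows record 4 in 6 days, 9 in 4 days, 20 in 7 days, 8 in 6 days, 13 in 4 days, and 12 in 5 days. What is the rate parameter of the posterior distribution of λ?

34

Total count: 4 + 9 + 20 + 8 + 13 + 12 = 66.
Total exposure: 6 + 4 + 7 + 6 + 4 + 5 = 32 days.
By Gamma–Poisson conjugacy, the posterior is Gamma(α + Σx, β + Σt) = Gamma(12 + 66, 2 + 32) = Gamma(78, 34).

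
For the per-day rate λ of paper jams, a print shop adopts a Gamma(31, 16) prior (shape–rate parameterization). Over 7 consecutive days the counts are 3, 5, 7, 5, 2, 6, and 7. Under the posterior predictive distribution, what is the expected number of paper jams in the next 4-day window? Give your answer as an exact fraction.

Total count: 3 + 5 + 7 + 5 + 2 + 6 + 7 = 35.
Total exposure: 7 days.
Gamma(α, β) with Poisson data over total exposure Σt gives posterior Gamma(α+Σx, β+Σt) = Gamma(66, 23).
Predictive mean over a 4-day window = T·E[λ|data] = 4·66/23 = 264/23.

264/23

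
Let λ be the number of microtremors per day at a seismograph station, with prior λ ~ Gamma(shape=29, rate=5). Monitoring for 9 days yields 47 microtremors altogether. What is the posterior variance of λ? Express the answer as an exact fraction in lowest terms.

Total count 47 over total exposure 9 days.
Posterior: α' = 29 + 47 = 76, β' = 5 + 9 = 14.
Posterior variance = α'/β'² = 76/196 = 19/49.

19/49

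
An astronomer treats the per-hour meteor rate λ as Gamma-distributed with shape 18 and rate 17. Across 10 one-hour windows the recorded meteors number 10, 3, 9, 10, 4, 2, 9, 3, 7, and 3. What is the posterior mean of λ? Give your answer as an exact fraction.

26/9

Total count: 10 + 3 + 9 + 10 + 4 + 2 + 9 + 3 + 7 + 3 = 60.
Total exposure: 10 hours.
Gamma(α, β) with Poisson data over total exposure Σt gives posterior Gamma(α+Σx, β+Σt) = Gamma(78, 27).
Posterior mean = α'/β' = 78/27 = 26/9.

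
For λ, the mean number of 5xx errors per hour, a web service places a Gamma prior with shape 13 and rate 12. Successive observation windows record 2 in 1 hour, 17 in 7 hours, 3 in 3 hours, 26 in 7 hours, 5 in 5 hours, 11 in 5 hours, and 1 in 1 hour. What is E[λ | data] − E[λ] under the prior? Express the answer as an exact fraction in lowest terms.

Total count: 2 + 17 + 3 + 26 + 5 + 11 + 1 = 65.
Total exposure: 1 + 7 + 3 + 7 + 5 + 5 + 1 = 29 hours.
The Gamma prior is conjugate for the Poisson rate, so λ | data ~ Gamma(13+65, 12+29) = Gamma(78, 41).
Posterior mean = 78/41 = 78/41; prior mean = 13/12 = 13/12. Difference = 78/41 − 13/12 = 403/492.

403/492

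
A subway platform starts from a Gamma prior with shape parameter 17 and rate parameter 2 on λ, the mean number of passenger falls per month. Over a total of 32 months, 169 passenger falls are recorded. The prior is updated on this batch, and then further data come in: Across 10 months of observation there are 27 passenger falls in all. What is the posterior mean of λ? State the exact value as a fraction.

Total count 169 over total exposure 32 months.
After the first batch: Gamma(17 + 169, 2 + 32) = Gamma(186, 34).
Total count 27 over total exposure 10 months.
After the second batch: Gamma(186 + 27, 34 + 10) = Gamma(213, 44).
Posterior mean = α'/β' = 213/44.

213/44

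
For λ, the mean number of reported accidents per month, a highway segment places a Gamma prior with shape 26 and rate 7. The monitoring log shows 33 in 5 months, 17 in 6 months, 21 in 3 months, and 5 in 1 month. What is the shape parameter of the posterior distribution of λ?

102

Total count: 33 + 17 + 21 + 5 = 76.
Total exposure: 5 + 6 + 3 + 1 = 15 months.
By Gamma–Poisson conjugacy, the posterior is Gamma(α + Σx, β + Σt) = Gamma(26 + 76, 7 + 15) = Gamma(102, 22).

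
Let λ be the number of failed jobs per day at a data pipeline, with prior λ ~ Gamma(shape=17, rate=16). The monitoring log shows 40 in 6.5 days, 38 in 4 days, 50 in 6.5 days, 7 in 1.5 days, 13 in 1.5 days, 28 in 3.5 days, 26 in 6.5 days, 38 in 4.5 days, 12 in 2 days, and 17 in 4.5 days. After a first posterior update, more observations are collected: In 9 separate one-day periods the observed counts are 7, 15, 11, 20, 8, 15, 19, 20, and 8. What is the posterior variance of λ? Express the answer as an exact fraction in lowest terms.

409/4356

Total count: 40 + 38 + 50 + 7 + 13 + 28 + 26 + 38 + 12 + 17 = 269.
Total exposure: 6.5 + 4 + 6.5 + 1.5 + 1.5 + 3.5 + 6.5 + 4.5 + 2 + 4.5 = 41 days.
After the first batch: Gamma(17 + 269, 16 + 41) = Gamma(286, 57).
Total count: 7 + 15 + 11 + 20 + 8 + 15 + 19 + 20 + 8 = 123.
Total exposure: 9 days.
After the second batch: Gamma(286 + 123, 57 + 9) = Gamma(409, 66).
Posterior variance = α'/β'² = 409/4356.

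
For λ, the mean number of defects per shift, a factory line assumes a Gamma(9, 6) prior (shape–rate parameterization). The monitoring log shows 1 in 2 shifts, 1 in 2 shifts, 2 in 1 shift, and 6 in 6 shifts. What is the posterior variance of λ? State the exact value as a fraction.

19/289

Total count: 1 + 1 + 2 + 6 = 10.
Total exposure: 2 + 2 + 1 + 6 = 11 shifts.
Conjugate update: add total count to the shape and total exposure to the rate, giving Gamma(19, 17).
Posterior variance = α'/β'² = 19/289.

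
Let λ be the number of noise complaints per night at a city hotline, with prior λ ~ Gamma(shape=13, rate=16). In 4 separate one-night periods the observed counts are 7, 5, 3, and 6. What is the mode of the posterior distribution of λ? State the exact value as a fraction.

33/20

Total count: 7 + 5 + 3 + 6 = 21.
Total exposure: 4 nights.
By Gamma–Poisson conjugacy, the posterior is Gamma(α + Σx, β + Σt) = Gamma(13 + 21, 16 + 4) = Gamma(34, 20).
Posterior mode = (α'−1)/β' = 33/20.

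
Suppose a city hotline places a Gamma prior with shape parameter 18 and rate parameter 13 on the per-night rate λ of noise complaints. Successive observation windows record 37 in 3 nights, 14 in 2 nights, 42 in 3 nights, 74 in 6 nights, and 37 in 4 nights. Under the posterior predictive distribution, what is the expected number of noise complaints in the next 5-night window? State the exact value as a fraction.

Total count: 37 + 14 + 42 + 74 + 37 = 204.
Total exposure: 3 + 2 + 3 + 6 + 4 = 18 nights.
Conjugate update: add total count to the shape and total exposure to the rate, giving Gamma(222, 31).
Predictive mean over a 5-night window = T·E[λ|data] = 5·222/31 = 1110/31.

1110/31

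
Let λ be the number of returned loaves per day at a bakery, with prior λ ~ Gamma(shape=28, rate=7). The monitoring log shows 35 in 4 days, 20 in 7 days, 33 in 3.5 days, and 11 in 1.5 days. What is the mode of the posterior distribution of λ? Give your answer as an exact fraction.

Total count: 35 + 20 + 33 + 11 = 99.
Total exposure: 4 + 7 + 3.5 + 1.5 = 16 days.
The Gamma prior is conjugate for the Poisson rate, so λ | data ~ Gamma(28+99, 7+16) = Gamma(127, 23).
Posterior mode = (α'−1)/β' = 126/23.

126/23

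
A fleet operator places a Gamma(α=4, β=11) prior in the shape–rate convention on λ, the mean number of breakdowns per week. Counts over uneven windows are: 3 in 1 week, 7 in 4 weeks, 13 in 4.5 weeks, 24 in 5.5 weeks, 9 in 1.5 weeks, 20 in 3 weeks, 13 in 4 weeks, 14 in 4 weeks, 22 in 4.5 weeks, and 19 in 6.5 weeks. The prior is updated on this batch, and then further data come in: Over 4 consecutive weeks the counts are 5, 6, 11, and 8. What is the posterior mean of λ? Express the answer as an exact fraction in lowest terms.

Total count: 3 + 7 + 13 + 24 + 9 + 20 + 13 + 14 + 22 + 19 = 144.
Total exposure: 1 + 4 + 4.5 + 5.5 + 1.5 + 3 + 4 + 4 + 4.5 + 6.5 = 38.5 weeks.
After the first batch: Gamma(4 + 144, 11 + 38.5) = Gamma(148, 99/2).
Total count: 5 + 6 + 11 + 8 = 30.
Total exposure: 4 weeks.
After the second batch: Gamma(148 + 30, 99/2 + 4) = Gamma(178, 107/2).
Posterior mean = α'/β' = 178/(107/2) = 356/107.

356/107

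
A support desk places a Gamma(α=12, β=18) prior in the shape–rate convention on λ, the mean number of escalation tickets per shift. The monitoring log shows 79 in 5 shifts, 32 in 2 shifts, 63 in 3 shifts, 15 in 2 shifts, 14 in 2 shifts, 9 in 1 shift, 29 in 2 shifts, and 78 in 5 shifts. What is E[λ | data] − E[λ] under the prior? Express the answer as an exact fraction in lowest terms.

Total count: 79 + 32 + 63 + 15 + 14 + 9 + 29 + 78 = 319.
Total exposure: 5 + 2 + 3 + 2 + 2 + 1 + 2 + 5 = 22 shifts.
Gamma(α, β) with Poisson data over total exposure Σt gives posterior Gamma(α+Σx, β+Σt) = Gamma(331, 40).
Posterior mean = 331/40 = 331/40; prior mean = 12/18 = 2/3. Difference = 331/40 − 2/3 = 913/120.

913/120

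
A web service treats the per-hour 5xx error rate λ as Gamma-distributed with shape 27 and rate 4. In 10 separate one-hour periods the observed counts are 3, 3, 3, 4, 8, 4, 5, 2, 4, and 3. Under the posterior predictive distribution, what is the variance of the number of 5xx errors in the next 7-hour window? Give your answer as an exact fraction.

Total count: 3 + 3 + 3 + 4 + 8 + 4 + 5 + 2 + 4 + 3 = 39.
Total exposure: 10 hours.
The Gamma prior is conjugate for the Poisson rate, so λ | data ~ Gamma(27+39, 4+10) = Gamma(66, 14).
The posterior predictive for a window of length T is Negative Binomial with variance T·α'·(β'+T)/β'² = 7·66·21/196 = 99/2.

99/2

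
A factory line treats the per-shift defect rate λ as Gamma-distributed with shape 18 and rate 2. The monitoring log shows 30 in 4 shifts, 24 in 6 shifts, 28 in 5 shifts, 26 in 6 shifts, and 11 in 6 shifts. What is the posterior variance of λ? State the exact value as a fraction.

Total count: 30 + 24 + 28 + 26 + 11 = 119.
Total exposure: 4 + 6 + 5 + 6 + 6 = 27 shifts.
Posterior: α' = 18 + 119 = 137, β' = 2 + 27 = 29.
Posterior variance = α'/β'² = 137/841.

137/841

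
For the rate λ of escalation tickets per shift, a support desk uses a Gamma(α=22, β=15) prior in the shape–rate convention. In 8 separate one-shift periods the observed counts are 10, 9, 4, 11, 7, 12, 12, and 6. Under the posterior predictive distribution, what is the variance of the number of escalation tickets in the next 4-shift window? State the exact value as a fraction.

10044/529

Total count: 10 + 9 + 4 + 11 + 7 + 12 + 12 + 6 = 71.
Total exposure: 8 shifts.
By Gamma–Poisson conjugacy, the posterior is Gamma(α + Σx, β + Σt) = Gamma(22 + 71, 15 + 8) = Gamma(93, 23).
The posterior predictive for a window of length T is Negative Binomial with variance T·α'·(β'+T)/β'² = 4·93·27/529 = 10044/529.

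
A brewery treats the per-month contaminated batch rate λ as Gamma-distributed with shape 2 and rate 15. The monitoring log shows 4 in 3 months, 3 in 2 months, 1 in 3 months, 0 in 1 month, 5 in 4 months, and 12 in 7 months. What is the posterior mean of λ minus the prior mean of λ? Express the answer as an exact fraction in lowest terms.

Total count: 4 + 3 + 1 + 0 + 5 + 12 = 25.
Total exposure: 3 + 2 + 3 + 1 + 4 + 7 = 20 months.
Posterior: α' = 2 + 25 = 27, β' = 15 + 20 = 35.
Posterior mean = 27/35 = 27/35; prior mean = 2/15 = 2/15. Difference = 27/35 − 2/15 = 67/105.

67/105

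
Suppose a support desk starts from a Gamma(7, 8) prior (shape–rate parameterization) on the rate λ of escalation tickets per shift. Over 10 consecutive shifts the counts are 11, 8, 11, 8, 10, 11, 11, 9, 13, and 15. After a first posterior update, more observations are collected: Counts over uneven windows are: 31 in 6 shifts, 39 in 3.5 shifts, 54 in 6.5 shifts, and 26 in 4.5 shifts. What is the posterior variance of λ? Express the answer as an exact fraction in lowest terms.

Total count: 11 + 8 + 11 + 8 + 10 + 11 + 11 + 9 + 13 + 15 = 107.
Total exposure: 10 shifts.
After the first batch: Gamma(7 + 107, 8 + 10) = Gamma(114, 18).
Total count: 31 + 39 + 54 + 26 = 150.
Total exposure: 6 + 3.5 + 6.5 + 4.5 = 20.5 shifts.
After the second batch: Gamma(114 + 150, 18 + 20.5) = Gamma(264, 77/2).
Posterior variance = α'/β'² = 264/(5929/4) = 96/539.

96/539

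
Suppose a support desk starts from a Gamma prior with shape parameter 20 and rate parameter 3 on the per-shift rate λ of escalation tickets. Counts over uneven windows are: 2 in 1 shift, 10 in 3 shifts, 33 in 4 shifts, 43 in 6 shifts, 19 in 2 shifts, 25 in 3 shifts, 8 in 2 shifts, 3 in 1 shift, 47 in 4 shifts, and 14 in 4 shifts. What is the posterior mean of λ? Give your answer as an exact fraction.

224/33

Total count: 2 + 10 + 33 + 43 + 19 + 25 + 8 + 3 + 47 + 14 = 204.
Total exposure: 1 + 3 + 4 + 6 + 2 + 3 + 2 + 1 + 4 + 4 = 30 shifts.
Gamma(α, β) with Poisson data over total exposure Σt gives posterior Gamma(α+Σx, β+Σt) = Gamma(224, 33).
Posterior mean = α'/β' = 224/33.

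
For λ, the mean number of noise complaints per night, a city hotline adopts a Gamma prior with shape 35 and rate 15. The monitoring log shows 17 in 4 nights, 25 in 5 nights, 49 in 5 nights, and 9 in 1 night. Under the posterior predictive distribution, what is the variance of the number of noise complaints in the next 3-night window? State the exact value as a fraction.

297/20

Total count: 17 + 25 + 49 + 9 = 100.
Total exposure: 4 + 5 + 5 + 1 = 15 nights.
Gamma(α, β) with Poisson data over total exposure Σt gives posterior Gamma(α+Σx, β+Σt) = Gamma(135, 30).
The posterior predictive for a window of length T is Negative Binomial with variance T·α'·(β'+T)/β'² = 3·135·33/900 = 297/20.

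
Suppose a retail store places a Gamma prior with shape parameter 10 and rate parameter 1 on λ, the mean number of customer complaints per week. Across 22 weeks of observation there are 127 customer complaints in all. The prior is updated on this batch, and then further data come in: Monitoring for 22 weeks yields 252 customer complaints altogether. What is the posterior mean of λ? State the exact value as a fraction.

Total count 127 over total exposure 22 weeks.
After the first batch: Gamma(10 + 127, 1 + 22) = Gamma(137, 23).
Total count 252 over total exposure 22 weeks.
After the second batch: Gamma(137 + 252, 23 + 22) = Gamma(389, 45).
Posterior mean = α'/β' = 389/45.

389/45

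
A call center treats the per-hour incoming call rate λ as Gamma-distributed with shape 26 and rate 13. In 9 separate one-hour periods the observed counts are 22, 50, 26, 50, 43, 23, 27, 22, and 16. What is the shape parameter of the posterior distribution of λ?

305

Total count: 22 + 50 + 26 + 50 + 43 + 23 + 27 + 22 + 16 = 279.
Total exposure: 9 hours.
Gamma(α, β) with Poisson data over total exposure Σt gives posterior Gamma(α+Σx, β+Σt) = Gamma(305, 22).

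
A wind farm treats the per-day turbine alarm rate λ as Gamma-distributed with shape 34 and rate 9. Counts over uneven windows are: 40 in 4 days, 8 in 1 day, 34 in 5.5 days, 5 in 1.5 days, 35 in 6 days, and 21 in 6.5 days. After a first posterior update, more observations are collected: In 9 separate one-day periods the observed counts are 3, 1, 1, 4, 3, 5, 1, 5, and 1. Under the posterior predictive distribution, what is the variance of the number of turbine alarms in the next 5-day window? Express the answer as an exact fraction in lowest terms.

7638/289

Total count: 40 + 8 + 34 + 5 + 35 + 21 = 143.
Total exposure: 4 + 1 + 5.5 + 1.5 + 6 + 6.5 = 24.5 days.
After the first batch: Gamma(34 + 143, 9 + 24.5) = Gamma(177, 67/2).
Total count: 3 + 1 + 1 + 4 + 3 + 5 + 1 + 5 + 1 = 24.
Total exposure: 9 days.
After the second batch: Gamma(177 + 24, 67/2 + 9) = Gamma(201, 85/2).
The posterior predictive for a window of length T is Negative Binomial with variance T·α'·(β'+T)/β'² = 5·201·(95/2)/(7225/4) = 7638/289.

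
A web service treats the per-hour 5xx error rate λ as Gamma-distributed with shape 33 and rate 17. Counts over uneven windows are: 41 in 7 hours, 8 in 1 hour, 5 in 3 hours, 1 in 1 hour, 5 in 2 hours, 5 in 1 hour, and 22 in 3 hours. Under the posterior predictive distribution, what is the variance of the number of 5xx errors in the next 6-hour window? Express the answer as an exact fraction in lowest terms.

Total count: 41 + 8 + 5 + 1 + 5 + 5 + 22 = 87.
Total exposure: 7 + 1 + 3 + 1 + 2 + 1 + 3 = 18 hours.
The Gamma prior is conjugate for the Poisson rate, so λ | data ~ Gamma(33+87, 17+18) = Gamma(120, 35).
The posterior predictive for a window of length T is Negative Binomial with variance T·α'·(β'+T)/β'² = 6·120·41/1225 = 5904/245.

5904/245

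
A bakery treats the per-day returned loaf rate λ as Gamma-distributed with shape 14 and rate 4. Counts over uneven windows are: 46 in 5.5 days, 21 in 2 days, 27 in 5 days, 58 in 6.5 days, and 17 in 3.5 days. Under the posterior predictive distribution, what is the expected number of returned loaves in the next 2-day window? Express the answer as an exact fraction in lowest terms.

732/53

Total count: 46 + 21 + 27 + 58 + 17 = 169.
Total exposure: 5.5 + 2 + 5 + 6.5 + 3.5 = 22.5 days.
By Gamma–Poisson conjugacy, the posterior is Gamma(α + Σx, β + Σt) = Gamma(14 + 169, 4 + 22.5) = Gamma(183, 53/2).
Predictive mean over a 2-day window = T·E[λ|data] = 2·183/(53/2) = 732/53.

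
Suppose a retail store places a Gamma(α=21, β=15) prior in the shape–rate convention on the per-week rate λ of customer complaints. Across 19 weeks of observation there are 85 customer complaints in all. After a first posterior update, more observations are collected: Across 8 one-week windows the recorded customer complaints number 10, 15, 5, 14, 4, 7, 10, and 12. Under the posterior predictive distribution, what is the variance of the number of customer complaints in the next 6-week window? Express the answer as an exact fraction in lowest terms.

Total count 85 over total exposure 19 weeks.
After the first batch: Gamma(21 + 85, 15 + 19) = Gamma(106, 34).
Total count: 10 + 15 + 5 + 14 + 4 + 7 + 10 + 12 = 77.
Total exposure: 8 weeks.
After the second batch: Gamma(106 + 77, 34 + 8) = Gamma(183, 42).
The posterior predictive for a window of length T is Negative Binomial with variance T·α'·(β'+T)/β'² = 6·183·48/1764 = 1464/49.

1464/49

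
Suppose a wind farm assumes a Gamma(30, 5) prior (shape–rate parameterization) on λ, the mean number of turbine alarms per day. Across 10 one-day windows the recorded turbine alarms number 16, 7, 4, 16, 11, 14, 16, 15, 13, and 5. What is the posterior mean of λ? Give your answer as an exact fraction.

49/5

Total count: 16 + 7 + 4 + 16 + 11 + 14 + 16 + 15 + 13 + 5 = 117.
Total exposure: 10 days.
The Gamma prior is conjugate for the Poisson rate, so λ | data ~ Gamma(30+117, 5+10) = Gamma(147, 15).
Posterior mean = α'/β' = 147/15 = 49/5.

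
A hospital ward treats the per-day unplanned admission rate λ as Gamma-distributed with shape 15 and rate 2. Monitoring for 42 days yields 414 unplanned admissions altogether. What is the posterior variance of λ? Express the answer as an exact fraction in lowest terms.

Total count 414 over total exposure 42 days.
Conjugate update: add total count to the shape and total exposure to the rate, giving Gamma(429, 44).
Posterior variance = α'/β'² = 429/1936 = 39/176.

39/176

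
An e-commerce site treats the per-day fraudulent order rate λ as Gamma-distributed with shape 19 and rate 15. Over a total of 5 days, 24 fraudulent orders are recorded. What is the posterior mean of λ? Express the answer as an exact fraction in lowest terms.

Total count 24 over total exposure 5 days.
Conjugate update: add total count to the shape and total exposure to the rate, giving Gamma(43, 20).
Posterior mean = α'/β' = 43/20.

43/20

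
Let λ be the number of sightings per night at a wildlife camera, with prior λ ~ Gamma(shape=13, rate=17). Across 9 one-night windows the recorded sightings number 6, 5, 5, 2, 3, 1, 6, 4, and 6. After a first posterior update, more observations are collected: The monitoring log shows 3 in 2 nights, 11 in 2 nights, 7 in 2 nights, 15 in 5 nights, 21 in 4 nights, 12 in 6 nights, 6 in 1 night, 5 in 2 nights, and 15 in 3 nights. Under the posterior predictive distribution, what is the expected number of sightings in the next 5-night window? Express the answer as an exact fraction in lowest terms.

730/53

Total count: 6 + 5 + 5 + 2 + 3 + 1 + 6 + 4 + 6 = 38.
Total exposure: 9 nights.
After the first batch: Gamma(13 + 38, 17 + 9) = Gamma(51, 26).
Total count: 3 + 11 + 7 + 15 + 21 + 12 + 6 + 5 + 15 = 95.
Total exposure: 2 + 2 + 2 + 5 + 4 + 6 + 1 + 2 + 3 = 27 nights.
After the second batch: Gamma(51 + 95, 26 + 27) = Gamma(146, 53).
Predictive mean over a 5-night window = T·E[λ|data] = 5·146/53 = 730/53.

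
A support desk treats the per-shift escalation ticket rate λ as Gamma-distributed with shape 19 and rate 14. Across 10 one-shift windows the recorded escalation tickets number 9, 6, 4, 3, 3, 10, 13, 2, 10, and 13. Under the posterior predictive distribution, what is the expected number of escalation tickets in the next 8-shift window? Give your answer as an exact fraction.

Total count: 9 + 6 + 4 + 3 + 3 + 10 + 13 + 2 + 10 + 13 = 73.
Total exposure: 10 shifts.
By Gamma–Poisson conjugacy, the posterior is Gamma(α + Σx, β + Σt) = Gamma(19 + 73, 14 + 10) = Gamma(92, 24).
Predictive mean over an 8-shift window = T·E[λ|data] = 8·92/24 = 92/3.

92/3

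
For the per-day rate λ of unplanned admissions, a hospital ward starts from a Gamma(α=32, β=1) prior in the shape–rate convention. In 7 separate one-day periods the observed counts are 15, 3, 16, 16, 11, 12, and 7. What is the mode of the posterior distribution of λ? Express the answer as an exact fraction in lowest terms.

Total count: 15 + 3 + 16 + 16 + 11 + 12 + 7 = 80.
Total exposure: 7 days.
By Gamma–Poisson conjugacy, the posterior is Gamma(α + Σx, β + Σt) = Gamma(32 + 80, 1 + 7) = Gamma(112, 8).
Posterior mode = (α'−1)/β' = 111/8.

111/8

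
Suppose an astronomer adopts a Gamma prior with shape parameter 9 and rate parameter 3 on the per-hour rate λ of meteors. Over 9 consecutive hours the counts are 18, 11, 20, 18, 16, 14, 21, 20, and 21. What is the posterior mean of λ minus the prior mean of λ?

Total count: 18 + 11 + 20 + 18 + 16 + 14 + 21 + 20 + 21 = 159.
Total exposure: 9 hours.
Posterior: α' = 9 + 159 = 168, β' = 3 + 9 = 12.
Posterior mean = 168/12 = 14; prior mean = 9/3 = 3. Difference = 14 − 3 = 11.

11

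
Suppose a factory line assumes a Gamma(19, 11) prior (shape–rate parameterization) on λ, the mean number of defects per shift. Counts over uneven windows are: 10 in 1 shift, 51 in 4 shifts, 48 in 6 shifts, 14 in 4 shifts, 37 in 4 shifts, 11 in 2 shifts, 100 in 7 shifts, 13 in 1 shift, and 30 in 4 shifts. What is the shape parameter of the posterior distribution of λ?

Total count: 10 + 51 + 48 + 14 + 37 + 11 + 100 + 13 + 30 = 314.
Total exposure: 1 + 4 + 6 + 4 + 4 + 2 + 7 + 1 + 4 = 33 shifts.
By Gamma–Poisson conjugacy, the posterior is Gamma(α + Σx, β + Σt) = Gamma(19 + 314, 11 + 33) = Gamma(333, 44).

333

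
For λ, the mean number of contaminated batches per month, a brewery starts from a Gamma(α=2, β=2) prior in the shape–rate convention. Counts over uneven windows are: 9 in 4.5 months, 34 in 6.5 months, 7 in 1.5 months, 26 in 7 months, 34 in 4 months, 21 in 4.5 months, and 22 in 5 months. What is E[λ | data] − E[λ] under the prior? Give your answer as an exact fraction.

Total count: 9 + 34 + 7 + 26 + 34 + 21 + 22 = 153.
Total exposure: 4.5 + 6.5 + 1.5 + 7 + 4 + 4.5 + 5 = 33 months.
By Gamma–Poisson conjugacy, the posterior is Gamma(α + Σx, β + Σt) = Gamma(2 + 153, 2 + 33) = Gamma(155, 35).
Posterior mean = 155/35 = 31/7; prior mean = 2/2 = 1. Difference = 31/7 − 1 = 24/7.

24/7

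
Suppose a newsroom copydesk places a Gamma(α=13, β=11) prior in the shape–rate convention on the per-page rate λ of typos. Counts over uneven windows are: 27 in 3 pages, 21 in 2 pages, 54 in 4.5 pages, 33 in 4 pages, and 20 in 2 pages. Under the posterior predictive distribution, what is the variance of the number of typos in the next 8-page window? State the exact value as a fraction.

Total count: 27 + 21 + 54 + 33 + 20 = 155.
Total exposure: 3 + 2 + 4.5 + 4 + 2 = 15.5 pages.
Conjugate update: add total count to the shape and total exposure to the rate, giving Gamma(168, 53/2).
The posterior predictive for a window of length T is Negative Binomial with variance T·α'·(β'+T)/β'² = 8·168·(69/2)/(2809/4) = 185472/2809.

185472/2809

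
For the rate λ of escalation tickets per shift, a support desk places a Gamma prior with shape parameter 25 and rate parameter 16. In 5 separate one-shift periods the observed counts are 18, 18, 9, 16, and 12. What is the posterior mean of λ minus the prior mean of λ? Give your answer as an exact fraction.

149/48

Total count: 18 + 18 + 9 + 16 + 12 = 73.
Total exposure: 5 shifts.
The Gamma prior is conjugate for the Poisson rate, so λ | data ~ Gamma(25+73, 16+5) = Gamma(98, 21).
Posterior mean = 98/21 = 14/3; prior mean = 25/16 = 25/16. Difference = 14/3 − 25/16 = 149/48.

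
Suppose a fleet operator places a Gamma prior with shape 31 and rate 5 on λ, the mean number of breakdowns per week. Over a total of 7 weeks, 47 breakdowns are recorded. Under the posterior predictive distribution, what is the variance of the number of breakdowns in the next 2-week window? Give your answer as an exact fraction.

Total count 47 over total exposure 7 weeks.
Conjugate update: add total count to the shape and total exposure to the rate, giving Gamma(78, 12).
The posterior predictive for a window of length T is Negative Binomial with variance T·α'·(β'+T)/β'² = 2·78·14/144 = 91/6.

91/6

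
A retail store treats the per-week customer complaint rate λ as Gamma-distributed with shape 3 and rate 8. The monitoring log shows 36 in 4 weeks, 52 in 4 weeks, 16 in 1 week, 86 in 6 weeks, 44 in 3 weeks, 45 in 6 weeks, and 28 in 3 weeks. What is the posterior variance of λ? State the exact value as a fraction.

Total count: 36 + 52 + 16 + 86 + 44 + 45 + 28 = 307.
Total exposure: 4 + 4 + 1 + 6 + 3 + 6 + 3 = 27 weeks.
By Gamma–Poisson conjugacy, the posterior is Gamma(α + Σx, β + Σt) = Gamma(3 + 307, 8 + 27) = Gamma(310, 35).
Posterior variance = α'/β'² = 310/1225 = 62/245.

62/245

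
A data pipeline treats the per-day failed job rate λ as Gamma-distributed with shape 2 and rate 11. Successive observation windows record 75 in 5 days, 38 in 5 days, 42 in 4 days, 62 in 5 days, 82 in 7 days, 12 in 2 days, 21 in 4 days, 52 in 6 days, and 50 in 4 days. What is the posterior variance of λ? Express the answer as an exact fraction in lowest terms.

Total count: 75 + 38 + 42 + 62 + 82 + 12 + 21 + 52 + 50 = 434.
Total exposure: 5 + 5 + 4 + 5 + 7 + 2 + 4 + 6 + 4 = 42 days.
Posterior: α' = 2 + 434 = 436, β' = 11 + 42 = 53.
Posterior variance = α'/β'² = 436/2809.

436/2809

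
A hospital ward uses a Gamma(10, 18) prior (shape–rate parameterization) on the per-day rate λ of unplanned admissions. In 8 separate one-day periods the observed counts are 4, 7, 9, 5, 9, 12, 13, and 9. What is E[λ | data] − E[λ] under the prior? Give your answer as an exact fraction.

Total count: 4 + 7 + 9 + 5 + 9 + 12 + 13 + 9 = 68.
Total exposure: 8 days.
By Gamma–Poisson conjugacy, the posterior is Gamma(α + Σx, β + Σt) = Gamma(10 + 68, 18 + 8) = Gamma(78, 26).
Posterior mean = 78/26 = 3; prior mean = 10/18 = 5/9. Difference = 3 − 5/9 = 22/9.

22/9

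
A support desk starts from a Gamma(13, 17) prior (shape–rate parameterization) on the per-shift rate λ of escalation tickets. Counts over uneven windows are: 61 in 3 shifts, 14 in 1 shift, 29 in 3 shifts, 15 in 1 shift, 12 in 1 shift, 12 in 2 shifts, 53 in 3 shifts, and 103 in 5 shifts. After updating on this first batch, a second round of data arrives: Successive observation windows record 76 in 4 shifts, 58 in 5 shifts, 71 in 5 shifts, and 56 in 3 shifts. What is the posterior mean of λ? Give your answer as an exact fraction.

573/53

Total count: 61 + 14 + 29 + 15 + 12 + 12 + 53 + 103 = 299.
Total exposure: 3 + 1 + 3 + 1 + 1 + 2 + 3 + 5 = 19 shifts.
After the first batch: Gamma(13 + 299, 17 + 19) = Gamma(312, 36).
Total count: 76 + 58 + 71 + 56 = 261.
Total exposure: 4 + 5 + 5 + 3 = 17 shifts.
After the second batch: Gamma(312 + 261, 36 + 17) = Gamma(573, 53).
Posterior mean = α'/β' = 573/53.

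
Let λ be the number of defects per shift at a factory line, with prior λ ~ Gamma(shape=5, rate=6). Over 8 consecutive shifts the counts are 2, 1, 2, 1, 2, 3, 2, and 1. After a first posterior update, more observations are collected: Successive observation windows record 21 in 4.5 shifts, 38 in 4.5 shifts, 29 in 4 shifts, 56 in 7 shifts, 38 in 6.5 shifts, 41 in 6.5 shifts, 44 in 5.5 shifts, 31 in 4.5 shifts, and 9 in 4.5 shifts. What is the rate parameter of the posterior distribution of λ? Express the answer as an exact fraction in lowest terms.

Total count: 2 + 1 + 2 + 1 + 2 + 3 + 2 + 1 = 14.
Total exposure: 8 shifts.
After the first batch: Gamma(5 + 14, 6 + 8) = Gamma(19, 14).
Total count: 21 + 38 + 29 + 56 + 38 + 41 + 44 + 31 + 9 = 307.
Total exposure: 4.5 + 4.5 + 4 + 7 + 6.5 + 6.5 + 5.5 + 4.5 + 4.5 = 47.5 shifts.
After the second batch: Gamma(19 + 307, 14 + 47.5) = Gamma(326, 123/2).

123/2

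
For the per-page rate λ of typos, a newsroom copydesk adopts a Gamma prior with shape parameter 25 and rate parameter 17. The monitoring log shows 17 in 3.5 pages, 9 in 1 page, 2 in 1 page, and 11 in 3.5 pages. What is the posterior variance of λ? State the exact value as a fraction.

16/169

Total count: 17 + 9 + 2 + 11 = 39.
Total exposure: 3.5 + 1 + 1 + 3.5 = 9 pages.
Posterior: α' = 25 + 39 = 64, β' = 17 + 9 = 26.
Posterior variance = α'/β'² = 64/676 = 16/169.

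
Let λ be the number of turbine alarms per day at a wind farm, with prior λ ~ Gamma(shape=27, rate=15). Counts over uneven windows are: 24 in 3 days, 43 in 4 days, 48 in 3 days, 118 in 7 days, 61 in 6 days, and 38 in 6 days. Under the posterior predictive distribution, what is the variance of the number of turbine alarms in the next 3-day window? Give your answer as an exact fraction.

50619/1936

Total count: 24 + 43 + 48 + 118 + 61 + 38 = 332.
Total exposure: 3 + 4 + 3 + 7 + 6 + 6 = 29 days.
Posterior: α' = 27 + 332 = 359, β' = 15 + 29 = 44.
The posterior predictive for a window of length T is Negative Binomial with variance T·α'·(β'+T)/β'² = 3·359·47/1936 = 50619/1936.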